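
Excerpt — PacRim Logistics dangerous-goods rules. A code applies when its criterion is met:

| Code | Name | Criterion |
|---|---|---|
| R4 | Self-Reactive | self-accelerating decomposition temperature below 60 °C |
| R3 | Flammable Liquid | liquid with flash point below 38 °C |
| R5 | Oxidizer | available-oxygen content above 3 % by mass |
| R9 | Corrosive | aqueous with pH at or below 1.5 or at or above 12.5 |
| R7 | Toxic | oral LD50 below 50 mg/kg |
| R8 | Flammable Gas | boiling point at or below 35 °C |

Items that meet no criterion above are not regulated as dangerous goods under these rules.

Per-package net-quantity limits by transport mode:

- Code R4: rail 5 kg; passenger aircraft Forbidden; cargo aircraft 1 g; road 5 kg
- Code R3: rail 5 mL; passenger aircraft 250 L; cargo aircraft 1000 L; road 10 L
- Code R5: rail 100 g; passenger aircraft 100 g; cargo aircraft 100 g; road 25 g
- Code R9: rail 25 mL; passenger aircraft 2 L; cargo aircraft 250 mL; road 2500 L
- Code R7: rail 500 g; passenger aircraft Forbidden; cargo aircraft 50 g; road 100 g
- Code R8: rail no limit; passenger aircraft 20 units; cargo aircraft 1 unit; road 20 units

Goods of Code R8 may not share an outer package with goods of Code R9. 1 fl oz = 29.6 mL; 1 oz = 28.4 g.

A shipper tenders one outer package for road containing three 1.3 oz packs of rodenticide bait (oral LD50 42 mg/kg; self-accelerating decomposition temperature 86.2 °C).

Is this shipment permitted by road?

With oral LD50 42 mg/kg (< 50 mg/kg), the rodenticide bait falls in Code R7.
Code R7 quantity: three 1.3 oz packs = 110.76 g.
That exceeds the Code R7 road limit of 100 g.

No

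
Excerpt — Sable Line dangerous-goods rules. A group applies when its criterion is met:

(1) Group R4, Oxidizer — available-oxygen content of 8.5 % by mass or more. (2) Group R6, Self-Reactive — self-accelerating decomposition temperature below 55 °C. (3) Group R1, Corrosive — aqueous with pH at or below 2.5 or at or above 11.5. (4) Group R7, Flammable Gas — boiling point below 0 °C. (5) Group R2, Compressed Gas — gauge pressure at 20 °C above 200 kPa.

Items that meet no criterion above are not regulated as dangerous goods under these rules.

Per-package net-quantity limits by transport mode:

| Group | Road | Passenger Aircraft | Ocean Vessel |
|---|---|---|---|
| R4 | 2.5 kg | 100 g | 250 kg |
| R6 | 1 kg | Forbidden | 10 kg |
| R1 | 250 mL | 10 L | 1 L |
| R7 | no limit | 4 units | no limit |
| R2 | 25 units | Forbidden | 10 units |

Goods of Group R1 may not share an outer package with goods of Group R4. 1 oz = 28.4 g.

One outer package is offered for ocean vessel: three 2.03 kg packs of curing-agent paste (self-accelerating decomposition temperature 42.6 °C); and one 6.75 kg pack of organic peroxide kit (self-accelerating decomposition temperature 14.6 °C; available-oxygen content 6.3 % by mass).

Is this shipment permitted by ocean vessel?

The curing-agent paste has self-accelerating decomposition temperature 42.6 °C, which is < 55 °C, so it is Group R6 (Self-Reactive).
With self-accelerating decomposition temperature 14.6 °C (< 55 °C), the organic peroxide kit falls in Group R6.
Total Group R6: (three 2.03 kg packs = 6.09 kg) + 6.75 kg = 12.84 kg.
12.84 kg exceeds the ocean vessel limit of 10 kg for Group R6.

No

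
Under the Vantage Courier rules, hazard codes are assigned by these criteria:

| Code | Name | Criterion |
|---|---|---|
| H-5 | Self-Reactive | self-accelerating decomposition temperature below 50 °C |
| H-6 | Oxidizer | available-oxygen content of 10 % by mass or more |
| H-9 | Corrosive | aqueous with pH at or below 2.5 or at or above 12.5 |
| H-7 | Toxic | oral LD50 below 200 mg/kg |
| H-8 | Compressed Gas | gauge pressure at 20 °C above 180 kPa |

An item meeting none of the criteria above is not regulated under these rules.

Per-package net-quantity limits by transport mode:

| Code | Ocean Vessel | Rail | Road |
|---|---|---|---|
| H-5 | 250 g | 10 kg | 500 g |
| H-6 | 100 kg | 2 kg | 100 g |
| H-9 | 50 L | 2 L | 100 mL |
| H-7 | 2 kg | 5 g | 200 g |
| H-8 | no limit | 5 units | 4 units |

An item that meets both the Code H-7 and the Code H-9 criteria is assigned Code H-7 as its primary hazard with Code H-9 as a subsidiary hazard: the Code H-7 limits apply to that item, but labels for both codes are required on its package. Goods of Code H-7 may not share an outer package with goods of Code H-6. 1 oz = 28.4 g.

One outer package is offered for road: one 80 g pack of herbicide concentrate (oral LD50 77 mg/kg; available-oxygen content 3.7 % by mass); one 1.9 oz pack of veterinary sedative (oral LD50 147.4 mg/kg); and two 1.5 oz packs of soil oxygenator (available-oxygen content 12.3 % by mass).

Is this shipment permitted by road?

The herbicide concentrate has oral LD50 77 mg/kg, which is < 200 mg/kg, so it is Code H-7 (Toxic).
Veterinary sedative: oral LD50 147.4 mg/kg < 200 mg/kg → Code H-7 (Toxic).
Soil oxygenator: available-oxygen content 12.3 % by mass ≥ 10 % by mass → Code H-6 (Oxidizer).
Code H-7 net quantity: 80 g + (one 1.9 oz pack = 53.96 g) = 133.96 g.
That is within the Code H-7 road limit of 200 g.
Code H-6 quantity: two 1.5 oz packs = 85.2 g.
85.2 g is within the road limit of 100 g for Code H-6.
Code H-7 and Code H-6 may not share an outer package.

No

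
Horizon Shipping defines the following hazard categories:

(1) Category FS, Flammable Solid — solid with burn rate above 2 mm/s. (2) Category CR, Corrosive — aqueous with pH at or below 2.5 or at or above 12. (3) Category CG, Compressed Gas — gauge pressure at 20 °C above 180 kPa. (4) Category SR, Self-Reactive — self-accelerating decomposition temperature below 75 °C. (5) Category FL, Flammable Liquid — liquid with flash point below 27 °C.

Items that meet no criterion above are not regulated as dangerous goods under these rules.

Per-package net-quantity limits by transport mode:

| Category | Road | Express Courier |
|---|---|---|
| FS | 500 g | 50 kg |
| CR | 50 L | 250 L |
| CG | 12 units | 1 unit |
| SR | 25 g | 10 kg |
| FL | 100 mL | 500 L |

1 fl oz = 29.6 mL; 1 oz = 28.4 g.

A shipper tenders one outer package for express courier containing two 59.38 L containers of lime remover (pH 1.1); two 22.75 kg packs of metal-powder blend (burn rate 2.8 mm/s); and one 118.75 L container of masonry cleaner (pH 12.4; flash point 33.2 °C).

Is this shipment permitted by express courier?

Yes

With pH 1.1 (≤ 2.5), the lime remover falls in Category CR.
With burn rate 2.8 mm/s (> 2 mm/s), the metal-powder blend falls in Category FS.
The masonry cleaner has pH 12.4, which is ≥ 12, so it is Category CR (Corrosive).
Category CR net quantity: (two 59.38 L containers = 118.76 L) + 118.75 L = 237.51 L.
That is within the Category CR express courier limit of 250 L.
Category FS quantity: two 22.75 kg packs = 45.5 kg.
45.5 kg ≤ 50 kg (express courier limit, Category FS) — within limit.
Every hazard category is within its express courier limit and no segregation rule is violated.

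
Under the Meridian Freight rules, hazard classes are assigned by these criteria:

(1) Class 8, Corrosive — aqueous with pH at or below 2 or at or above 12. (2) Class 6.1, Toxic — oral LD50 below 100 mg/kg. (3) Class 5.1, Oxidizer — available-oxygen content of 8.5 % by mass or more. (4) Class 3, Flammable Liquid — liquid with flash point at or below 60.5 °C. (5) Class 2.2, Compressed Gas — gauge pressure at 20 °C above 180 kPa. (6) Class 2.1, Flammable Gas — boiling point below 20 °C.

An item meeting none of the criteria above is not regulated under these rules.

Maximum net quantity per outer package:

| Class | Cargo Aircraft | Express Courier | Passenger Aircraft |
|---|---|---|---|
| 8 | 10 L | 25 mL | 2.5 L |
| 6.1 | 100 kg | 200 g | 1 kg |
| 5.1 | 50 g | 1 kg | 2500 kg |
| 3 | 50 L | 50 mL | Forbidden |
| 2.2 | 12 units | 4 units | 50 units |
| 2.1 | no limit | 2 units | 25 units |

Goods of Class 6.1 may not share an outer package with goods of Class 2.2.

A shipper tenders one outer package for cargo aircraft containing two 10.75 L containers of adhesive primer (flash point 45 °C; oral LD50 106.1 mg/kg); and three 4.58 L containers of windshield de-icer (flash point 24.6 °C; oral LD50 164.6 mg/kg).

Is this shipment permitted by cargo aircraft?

Yes

Flash point 45 °C meets the Class 3 criterion (Flammable Liquid), so the adhesive primer is Class 3.
Flash point 24.6 °C meets the Class 3 criterion (Flammable Liquid), so the windshield de-icer is Class 3.
Class 3 net quantity: (two 10.75 L containers = 21.5 L) + (three 4.58 L containers = 13.74 L) = 35.24 L.
35.24 L ≤ 50 L (cargo aircraft limit, Class 3) — within limit.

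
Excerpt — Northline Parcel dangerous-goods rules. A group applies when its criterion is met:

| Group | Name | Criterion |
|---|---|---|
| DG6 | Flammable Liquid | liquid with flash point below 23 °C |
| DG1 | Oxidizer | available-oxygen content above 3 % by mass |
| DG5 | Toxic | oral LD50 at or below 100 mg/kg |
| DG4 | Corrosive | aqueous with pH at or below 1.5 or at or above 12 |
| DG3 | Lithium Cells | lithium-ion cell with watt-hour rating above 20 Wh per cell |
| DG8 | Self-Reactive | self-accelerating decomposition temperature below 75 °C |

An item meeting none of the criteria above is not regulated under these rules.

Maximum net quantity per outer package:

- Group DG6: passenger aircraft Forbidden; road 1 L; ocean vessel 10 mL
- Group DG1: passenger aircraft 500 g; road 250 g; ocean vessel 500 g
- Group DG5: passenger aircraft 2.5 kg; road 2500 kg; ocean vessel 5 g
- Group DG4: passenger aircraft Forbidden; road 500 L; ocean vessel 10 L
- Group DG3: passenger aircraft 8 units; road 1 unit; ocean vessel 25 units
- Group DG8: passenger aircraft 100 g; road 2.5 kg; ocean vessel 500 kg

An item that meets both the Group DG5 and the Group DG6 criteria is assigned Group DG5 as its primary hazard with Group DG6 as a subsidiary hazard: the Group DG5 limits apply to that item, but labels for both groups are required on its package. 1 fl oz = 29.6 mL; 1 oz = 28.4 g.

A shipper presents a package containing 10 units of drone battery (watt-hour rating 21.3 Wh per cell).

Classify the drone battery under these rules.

Group DG3

Drone battery: watt-hour rating 21.3 Wh per cell > 20 Wh per cell → Group DG3 (Lithium Cells).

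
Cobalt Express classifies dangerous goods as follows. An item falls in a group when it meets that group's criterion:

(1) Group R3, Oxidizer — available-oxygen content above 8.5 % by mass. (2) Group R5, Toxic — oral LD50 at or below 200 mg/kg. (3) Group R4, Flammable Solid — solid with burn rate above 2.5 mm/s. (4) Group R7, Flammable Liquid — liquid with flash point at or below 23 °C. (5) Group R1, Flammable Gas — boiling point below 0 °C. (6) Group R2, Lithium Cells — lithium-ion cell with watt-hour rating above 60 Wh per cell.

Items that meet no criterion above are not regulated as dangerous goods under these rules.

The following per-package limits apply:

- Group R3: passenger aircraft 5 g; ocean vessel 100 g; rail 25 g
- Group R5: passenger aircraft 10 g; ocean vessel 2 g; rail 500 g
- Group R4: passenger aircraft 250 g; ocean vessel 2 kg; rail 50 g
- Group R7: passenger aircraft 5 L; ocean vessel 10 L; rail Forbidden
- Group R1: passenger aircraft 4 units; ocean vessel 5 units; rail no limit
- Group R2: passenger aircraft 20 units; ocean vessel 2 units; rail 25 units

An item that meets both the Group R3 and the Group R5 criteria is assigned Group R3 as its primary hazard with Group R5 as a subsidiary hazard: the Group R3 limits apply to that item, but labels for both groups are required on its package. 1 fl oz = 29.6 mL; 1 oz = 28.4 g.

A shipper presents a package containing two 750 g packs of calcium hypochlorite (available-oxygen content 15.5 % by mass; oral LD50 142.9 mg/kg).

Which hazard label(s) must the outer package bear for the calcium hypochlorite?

Group R3 and R5

With available-oxygen content 15.5 % by mass (> 8.5 % by mass), the calcium hypochlorite falls in Group R3.
Oral LD50 142.9 mg/kg meets the Group R5 criterion (Toxic), so the calcium hypochlorite is Group R5.
By the precedence rule Group R3 is primary and Group R5 is subsidiary, and that rule requires both labels on the package.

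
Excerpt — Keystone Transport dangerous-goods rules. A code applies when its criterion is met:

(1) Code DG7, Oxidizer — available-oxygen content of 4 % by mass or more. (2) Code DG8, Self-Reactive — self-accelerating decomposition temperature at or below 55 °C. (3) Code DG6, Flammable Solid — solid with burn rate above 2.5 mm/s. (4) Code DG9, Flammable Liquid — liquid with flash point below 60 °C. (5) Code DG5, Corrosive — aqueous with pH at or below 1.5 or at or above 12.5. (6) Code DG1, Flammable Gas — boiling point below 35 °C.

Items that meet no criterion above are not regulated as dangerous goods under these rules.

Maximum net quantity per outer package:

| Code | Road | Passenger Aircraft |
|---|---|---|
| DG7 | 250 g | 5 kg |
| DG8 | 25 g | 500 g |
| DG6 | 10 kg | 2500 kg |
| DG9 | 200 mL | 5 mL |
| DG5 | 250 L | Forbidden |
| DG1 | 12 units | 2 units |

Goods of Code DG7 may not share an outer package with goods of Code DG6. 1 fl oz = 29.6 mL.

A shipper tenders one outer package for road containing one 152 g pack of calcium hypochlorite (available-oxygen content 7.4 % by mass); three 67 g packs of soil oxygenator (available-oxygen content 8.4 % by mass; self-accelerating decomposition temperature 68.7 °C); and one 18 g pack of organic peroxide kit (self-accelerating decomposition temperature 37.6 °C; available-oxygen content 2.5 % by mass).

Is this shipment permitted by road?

No

The calcium hypochlorite has available-oxygen content 7.4 % by mass, which is ≥ 4 % by mass, so it is Code DG7 (Oxidizer).
Available-oxygen content 8.4 % by mass meets the Code DG7 criterion (Oxidizer), so the soil oxygenator is Code DG7.
Organic peroxide kit: self-accelerating decomposition temperature 37.6 °C ≤ 55 °C → Code DG8 (Self-Reactive).
Code DG7 net quantity: 152 g + (three 67 g packs = 201 g) = 353 g.
That exceeds the Code DG7 road limit of 250 g.
Code DG8 quantity: 18 g.
18 g is within the road limit of 25 g for Code DG8.
The segregation rule (Code DG7 with Code DG6) does not apply to Code DG7 with Code DG8.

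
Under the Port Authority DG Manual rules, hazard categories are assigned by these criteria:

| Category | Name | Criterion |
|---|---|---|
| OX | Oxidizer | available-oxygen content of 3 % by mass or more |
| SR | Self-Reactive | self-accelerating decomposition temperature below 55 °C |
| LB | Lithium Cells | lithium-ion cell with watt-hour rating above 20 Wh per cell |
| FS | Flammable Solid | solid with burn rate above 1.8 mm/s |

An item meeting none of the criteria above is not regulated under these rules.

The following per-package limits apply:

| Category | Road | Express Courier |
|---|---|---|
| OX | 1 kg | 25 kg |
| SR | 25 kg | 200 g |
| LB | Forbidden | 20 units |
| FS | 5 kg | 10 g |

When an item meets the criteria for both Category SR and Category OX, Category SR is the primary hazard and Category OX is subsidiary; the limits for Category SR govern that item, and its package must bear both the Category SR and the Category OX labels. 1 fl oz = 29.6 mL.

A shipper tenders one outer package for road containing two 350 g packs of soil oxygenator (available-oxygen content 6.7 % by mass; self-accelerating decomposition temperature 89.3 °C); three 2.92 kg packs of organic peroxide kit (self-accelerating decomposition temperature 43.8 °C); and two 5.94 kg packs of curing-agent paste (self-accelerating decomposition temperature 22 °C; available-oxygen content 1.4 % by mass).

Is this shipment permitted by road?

Yes

With available-oxygen content 6.7 % by mass (≥ 3 % by mass), the soil oxygenator falls in Category OX.
Self-accelerating decomposition temperature 43.8 °C meets the Category SR criterion (Self-Reactive), so the organic peroxide kit is Category SR.
With self-accelerating decomposition temperature 22 °C (< 55 °C), the curing-agent paste falls in Category SR.
Category SR net quantity: (three 2.92 kg packs = 8.76 kg) + (two 5.94 kg packs = 11.88 kg) = 20.64 kg.
That is within the Category SR road limit of 25 kg.
Category OX quantity: two 350 g packs = 700 g.
That is within the Category OX road limit of 1 kg.
Every hazard category is within its road limit and no segregation rule is violated.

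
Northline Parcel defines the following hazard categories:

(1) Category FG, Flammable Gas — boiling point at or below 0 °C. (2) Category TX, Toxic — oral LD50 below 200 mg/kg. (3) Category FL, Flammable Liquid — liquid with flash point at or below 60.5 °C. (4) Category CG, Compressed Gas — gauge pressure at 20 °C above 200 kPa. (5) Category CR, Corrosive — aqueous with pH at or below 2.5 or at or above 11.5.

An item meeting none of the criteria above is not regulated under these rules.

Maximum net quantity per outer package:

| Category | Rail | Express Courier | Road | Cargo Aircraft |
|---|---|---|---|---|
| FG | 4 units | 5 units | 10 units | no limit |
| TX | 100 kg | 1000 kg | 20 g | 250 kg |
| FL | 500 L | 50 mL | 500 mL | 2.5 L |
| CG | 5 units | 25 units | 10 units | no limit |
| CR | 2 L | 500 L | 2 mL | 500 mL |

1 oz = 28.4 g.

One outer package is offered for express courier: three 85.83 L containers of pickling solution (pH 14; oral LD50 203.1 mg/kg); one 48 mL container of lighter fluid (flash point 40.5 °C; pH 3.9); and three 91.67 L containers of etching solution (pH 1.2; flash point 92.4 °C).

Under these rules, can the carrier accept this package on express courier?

No

Pickling solution: pH 14 ≥ 11.5 → Category CR (Corrosive).
With flash point 40.5 °C (≤ 60.5 °C), the lighter fluid falls in Category FL.
pH 1.2 meets the Category CR criterion (Corrosive), so the etching solution is Category CR.
Total Category CR: (three 85.83 L containers = 257.49 L) + (three 91.67 L containers = 275.01 L) = 532.5 L.
532.5 L > 500 L (express courier limit, Category CR) — over the limit.
Category FL quantity: 48 mL.
48 mL is within the express courier limit of 50 mL for Category FL.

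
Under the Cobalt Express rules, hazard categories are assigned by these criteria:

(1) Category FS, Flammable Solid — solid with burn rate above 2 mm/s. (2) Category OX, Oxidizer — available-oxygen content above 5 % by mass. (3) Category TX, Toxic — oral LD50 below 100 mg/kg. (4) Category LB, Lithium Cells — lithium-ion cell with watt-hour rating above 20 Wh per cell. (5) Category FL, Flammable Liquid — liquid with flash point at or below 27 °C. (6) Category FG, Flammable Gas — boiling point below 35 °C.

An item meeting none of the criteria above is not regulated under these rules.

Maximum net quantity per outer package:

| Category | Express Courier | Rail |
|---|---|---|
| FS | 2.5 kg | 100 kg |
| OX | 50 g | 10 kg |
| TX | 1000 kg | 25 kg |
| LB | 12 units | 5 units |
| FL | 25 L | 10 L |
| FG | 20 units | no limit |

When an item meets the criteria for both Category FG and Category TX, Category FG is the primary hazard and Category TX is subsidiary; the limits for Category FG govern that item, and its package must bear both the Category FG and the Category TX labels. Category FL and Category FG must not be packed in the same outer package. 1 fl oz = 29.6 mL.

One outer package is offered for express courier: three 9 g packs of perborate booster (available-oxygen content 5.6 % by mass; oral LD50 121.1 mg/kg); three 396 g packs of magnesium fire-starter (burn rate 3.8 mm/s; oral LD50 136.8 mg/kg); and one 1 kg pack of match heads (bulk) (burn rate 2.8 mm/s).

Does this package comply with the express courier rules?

Yes

Available-oxygen content 5.6 % by mass meets the Category OX criterion (Oxidizer), so the perborate booster is Category OX.
With burn rate 3.8 mm/s (> 2 mm/s), the magnesium fire-starter falls in Category FS.
The match heads (bulk) have burn rate 2.8 mm/s, which is > 2 mm/s, so they are Category FS (Flammable Solid).
Category FS net quantity: (three 396 g packs = 1.188 kg) + 1 kg = 2.188 kg.
That is within the Category FS express courier limit of 2.5 kg.
Category OX quantity: three 9 g packs = 27 g.
27 g ≤ 50 g (express courier limit, Category OX) — within limit.
The segregation rule (Category FL with Category FG) does not apply to Category FS with Category OX.
Every hazard category is within its express courier limit and no segregation rule is violated.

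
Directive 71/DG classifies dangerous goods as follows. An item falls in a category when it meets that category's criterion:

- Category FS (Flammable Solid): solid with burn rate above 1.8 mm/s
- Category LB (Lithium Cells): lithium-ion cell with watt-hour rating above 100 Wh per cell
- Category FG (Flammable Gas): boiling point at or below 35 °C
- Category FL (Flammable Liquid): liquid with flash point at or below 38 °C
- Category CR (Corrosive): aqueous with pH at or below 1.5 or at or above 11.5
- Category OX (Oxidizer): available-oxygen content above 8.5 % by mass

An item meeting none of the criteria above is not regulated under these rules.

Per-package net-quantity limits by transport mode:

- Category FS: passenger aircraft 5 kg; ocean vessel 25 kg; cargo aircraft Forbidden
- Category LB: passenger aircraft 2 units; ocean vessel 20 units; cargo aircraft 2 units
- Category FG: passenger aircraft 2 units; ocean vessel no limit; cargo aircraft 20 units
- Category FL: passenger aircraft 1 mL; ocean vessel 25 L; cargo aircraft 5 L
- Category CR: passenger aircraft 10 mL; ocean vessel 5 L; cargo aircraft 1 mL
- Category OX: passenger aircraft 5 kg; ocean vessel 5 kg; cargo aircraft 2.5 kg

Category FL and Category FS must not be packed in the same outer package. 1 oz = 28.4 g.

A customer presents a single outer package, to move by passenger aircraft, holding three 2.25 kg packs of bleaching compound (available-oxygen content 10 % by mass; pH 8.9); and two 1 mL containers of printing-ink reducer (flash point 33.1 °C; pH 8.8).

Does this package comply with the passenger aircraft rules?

No

The bleaching compound has available-oxygen content 10 % by mass, which is > 8.5 % by mass, so it is Category OX (Oxidizer).
With flash point 33.1 °C (≤ 38 °C), the printing-ink reducer falls in Category FL.
Category FL quantity: two 1 mL containers = 2 mL.
2 mL exceeds the passenger aircraft limit of 1 mL for Category FL.
Category OX quantity: three 2.25 kg packs = 6.75 kg.
6.75 kg exceeds the passenger aircraft limit of 5 kg for Category OX.
The segregation rule (Category FL with Category FS) does not apply to Category FL with Category OX.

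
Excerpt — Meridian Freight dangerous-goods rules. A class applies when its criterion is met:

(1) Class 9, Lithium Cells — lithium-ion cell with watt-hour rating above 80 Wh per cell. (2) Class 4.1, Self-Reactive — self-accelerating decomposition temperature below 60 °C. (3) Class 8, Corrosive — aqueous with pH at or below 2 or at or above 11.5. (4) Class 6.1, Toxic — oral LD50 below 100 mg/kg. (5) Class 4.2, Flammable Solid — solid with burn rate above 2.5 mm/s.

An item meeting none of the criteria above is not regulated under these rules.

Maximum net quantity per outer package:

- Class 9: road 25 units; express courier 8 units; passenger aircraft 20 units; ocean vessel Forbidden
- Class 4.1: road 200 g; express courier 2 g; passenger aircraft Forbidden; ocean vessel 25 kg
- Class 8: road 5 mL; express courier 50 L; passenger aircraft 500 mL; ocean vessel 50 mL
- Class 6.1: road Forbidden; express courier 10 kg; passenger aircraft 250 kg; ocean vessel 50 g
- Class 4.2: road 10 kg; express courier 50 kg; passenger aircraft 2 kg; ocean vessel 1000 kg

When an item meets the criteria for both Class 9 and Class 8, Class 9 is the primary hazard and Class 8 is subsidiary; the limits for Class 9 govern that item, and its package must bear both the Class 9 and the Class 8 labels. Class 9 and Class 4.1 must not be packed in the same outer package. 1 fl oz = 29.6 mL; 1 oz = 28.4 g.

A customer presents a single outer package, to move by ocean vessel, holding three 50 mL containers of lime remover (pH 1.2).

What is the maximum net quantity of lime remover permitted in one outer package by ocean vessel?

With pH 1.2 (≤ 2), the lime remover falls in Class 8.
The ocean vessel limit for Class 8 is 50 mL.

50 mL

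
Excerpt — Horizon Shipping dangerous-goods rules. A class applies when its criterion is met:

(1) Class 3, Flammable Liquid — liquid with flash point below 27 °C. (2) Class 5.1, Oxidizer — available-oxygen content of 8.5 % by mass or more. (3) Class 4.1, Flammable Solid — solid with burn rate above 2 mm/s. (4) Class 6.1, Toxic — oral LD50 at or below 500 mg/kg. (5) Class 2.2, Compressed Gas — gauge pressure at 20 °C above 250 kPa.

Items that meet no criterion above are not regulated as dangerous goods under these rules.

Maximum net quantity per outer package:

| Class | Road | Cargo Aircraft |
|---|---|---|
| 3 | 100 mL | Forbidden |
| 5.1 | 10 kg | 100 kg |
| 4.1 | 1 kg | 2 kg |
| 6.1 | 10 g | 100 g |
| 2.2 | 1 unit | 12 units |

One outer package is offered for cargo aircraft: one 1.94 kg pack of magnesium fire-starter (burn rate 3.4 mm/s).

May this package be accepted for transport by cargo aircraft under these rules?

Yes

Magnesium fire-starter: burn rate 3.4 mm/s > 2 mm/s → Class 4.1 (Flammable Solid).
Class 4.1 quantity: 1.94 kg.
1.94 kg is within the cargo aircraft limit of 2 kg for Class 4.1.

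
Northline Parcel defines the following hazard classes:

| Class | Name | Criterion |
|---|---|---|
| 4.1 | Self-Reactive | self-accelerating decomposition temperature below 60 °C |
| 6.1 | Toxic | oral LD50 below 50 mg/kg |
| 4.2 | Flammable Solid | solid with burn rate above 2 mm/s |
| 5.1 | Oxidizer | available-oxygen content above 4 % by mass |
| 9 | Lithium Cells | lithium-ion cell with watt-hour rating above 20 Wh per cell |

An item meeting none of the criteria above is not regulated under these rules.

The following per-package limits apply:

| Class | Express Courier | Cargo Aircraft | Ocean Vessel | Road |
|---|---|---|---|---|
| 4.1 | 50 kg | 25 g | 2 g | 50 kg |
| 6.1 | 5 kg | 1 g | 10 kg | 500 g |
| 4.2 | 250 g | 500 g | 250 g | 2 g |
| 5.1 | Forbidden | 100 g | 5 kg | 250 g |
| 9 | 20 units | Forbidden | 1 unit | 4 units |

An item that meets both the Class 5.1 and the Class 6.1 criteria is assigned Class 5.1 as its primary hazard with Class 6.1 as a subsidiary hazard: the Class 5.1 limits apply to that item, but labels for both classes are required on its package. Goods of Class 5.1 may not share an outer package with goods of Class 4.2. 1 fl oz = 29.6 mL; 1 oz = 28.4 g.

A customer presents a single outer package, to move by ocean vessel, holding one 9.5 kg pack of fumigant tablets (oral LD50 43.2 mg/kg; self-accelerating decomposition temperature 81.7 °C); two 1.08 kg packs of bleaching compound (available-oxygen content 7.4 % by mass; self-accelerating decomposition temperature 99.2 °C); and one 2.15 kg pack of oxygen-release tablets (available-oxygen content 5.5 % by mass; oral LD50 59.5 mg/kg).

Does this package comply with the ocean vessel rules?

The fumigant tablets have oral LD50 43.2 mg/kg, which is < 50 mg/kg, so they are Class 6.1 (Toxic).
Available-oxygen content 7.4 % by mass meets the Class 5.1 criterion (Oxidizer), so the bleaching compound is Class 5.1.
Available-oxygen content 5.5 % by mass meets the Class 5.1 criterion (Oxidizer), so the oxygen-release tablets are Class 5.1.
Class 5.1 net quantity: (two 1.08 kg packs = 2.16 kg) + 2.15 kg = 4.31 kg.
4.31 kg ≤ 5 kg (ocean vessel limit, Class 5.1) — within limit.
Class 6.1 quantity: 9.5 kg.
That is within the Class 6.1 ocean vessel limit of 10 kg.
The segregation rule (Class 5.1 with Class 4.2) does not apply to Class 5.1 with Class 6.1.
Every hazard class is within its ocean vessel limit and no segregation rule is violated.

Yes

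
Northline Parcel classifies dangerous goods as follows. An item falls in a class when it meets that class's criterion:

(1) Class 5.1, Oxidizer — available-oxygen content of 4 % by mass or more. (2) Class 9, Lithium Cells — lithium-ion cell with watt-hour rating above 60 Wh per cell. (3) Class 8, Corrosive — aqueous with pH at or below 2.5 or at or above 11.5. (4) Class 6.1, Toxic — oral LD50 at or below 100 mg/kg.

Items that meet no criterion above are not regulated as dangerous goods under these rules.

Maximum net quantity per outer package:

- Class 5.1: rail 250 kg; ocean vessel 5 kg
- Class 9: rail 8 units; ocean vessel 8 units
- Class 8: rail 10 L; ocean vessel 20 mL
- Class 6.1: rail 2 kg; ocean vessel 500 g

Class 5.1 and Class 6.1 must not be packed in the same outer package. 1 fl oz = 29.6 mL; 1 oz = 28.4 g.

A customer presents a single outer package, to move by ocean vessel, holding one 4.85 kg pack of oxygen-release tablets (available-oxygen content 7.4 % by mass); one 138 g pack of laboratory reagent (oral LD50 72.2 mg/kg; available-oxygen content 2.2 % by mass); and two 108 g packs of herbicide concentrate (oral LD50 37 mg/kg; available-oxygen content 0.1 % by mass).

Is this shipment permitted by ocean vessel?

No

The oxygen-release tablets have available-oxygen content 7.4 % by mass, which is ≥ 4 % by mass, so they are Class 5.1 (Oxidizer).
Laboratory reagent: oral LD50 72.2 mg/kg ≤ 100 mg/kg → Class 6.1 (Toxic).
Herbicide concentrate: oral LD50 37 mg/kg ≤ 100 mg/kg → Class 6.1 (Toxic).
Class 5.1 quantity: 4.85 kg.
That is within the Class 5.1 ocean vessel limit of 5 kg.
Total Class 6.1: 138 g + (two 108 g packs = 216 g) = 354 g.
354 g is within the ocean vessel limit of 500 g for Class 6.1.
Class 5.1 and Class 6.1 may not share an outer package.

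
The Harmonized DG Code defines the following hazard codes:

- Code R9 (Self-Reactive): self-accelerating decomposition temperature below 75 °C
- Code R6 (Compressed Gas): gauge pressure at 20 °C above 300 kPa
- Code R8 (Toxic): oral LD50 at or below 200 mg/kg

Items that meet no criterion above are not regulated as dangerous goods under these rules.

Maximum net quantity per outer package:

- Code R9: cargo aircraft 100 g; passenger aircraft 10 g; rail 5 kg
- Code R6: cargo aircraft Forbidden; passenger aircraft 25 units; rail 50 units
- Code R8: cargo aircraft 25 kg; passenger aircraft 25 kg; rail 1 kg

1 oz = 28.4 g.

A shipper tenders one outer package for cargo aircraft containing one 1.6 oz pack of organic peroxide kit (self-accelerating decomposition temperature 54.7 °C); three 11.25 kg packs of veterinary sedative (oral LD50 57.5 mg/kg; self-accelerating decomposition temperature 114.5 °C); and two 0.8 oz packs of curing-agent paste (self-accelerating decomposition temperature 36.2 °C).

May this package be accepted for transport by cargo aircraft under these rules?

Organic peroxide kit: self-accelerating decomposition temperature 54.7 °C < 75 °C → Code R9 (Self-Reactive).
Oral LD50 57.5 mg/kg meets the Code R8 criterion (Toxic), so the veterinary sedative is Code R8.
With self-accelerating decomposition temperature 36.2 °C (< 75 °C), the curing-agent paste falls in Code R9.
Code R8 quantity: three 11.25 kg packs = 33.75 kg.
That exceeds the Code R8 cargo aircraft limit of 25 kg.
Code R9 net quantity: (one 1.6 oz pack = 45.44 g) + (two 0.8 oz packs = 45.44 g) = 90.88 g.
90.88 g is within the cargo aircraft limit of 100 g for Code R9.

No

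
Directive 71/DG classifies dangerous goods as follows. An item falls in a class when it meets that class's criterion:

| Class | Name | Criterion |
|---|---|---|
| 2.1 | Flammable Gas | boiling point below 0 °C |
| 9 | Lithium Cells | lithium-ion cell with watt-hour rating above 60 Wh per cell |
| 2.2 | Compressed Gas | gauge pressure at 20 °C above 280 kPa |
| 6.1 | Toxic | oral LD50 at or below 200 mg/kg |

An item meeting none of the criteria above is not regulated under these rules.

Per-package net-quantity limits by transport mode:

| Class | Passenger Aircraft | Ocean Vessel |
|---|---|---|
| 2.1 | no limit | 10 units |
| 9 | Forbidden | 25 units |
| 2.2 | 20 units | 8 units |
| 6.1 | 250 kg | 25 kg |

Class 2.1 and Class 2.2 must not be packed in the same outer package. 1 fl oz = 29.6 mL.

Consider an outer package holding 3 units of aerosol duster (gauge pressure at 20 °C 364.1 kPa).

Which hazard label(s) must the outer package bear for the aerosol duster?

Class 2.2

The aerosol duster has gauge pressure at 20 °C 364.1 kPa, which is > 280 kPa, so it is Class 2.2 (Compressed Gas).
Only the Class 2.2 label is required.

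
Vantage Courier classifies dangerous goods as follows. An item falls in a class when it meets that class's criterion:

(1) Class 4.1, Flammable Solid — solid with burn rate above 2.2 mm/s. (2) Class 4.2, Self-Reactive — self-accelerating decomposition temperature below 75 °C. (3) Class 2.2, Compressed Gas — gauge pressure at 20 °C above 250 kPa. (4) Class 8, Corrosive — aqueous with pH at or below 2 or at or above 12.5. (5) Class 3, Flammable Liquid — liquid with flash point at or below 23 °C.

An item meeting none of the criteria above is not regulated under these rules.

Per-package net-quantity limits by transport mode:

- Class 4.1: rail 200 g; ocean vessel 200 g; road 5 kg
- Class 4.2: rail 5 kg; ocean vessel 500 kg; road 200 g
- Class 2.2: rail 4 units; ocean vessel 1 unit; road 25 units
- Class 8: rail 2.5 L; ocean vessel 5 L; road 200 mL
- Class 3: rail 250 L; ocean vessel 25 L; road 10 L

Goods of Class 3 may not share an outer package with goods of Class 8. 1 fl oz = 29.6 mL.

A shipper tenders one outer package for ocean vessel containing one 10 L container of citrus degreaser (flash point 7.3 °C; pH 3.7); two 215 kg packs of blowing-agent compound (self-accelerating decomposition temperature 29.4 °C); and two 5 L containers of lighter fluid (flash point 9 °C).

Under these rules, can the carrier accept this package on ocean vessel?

With flash point 7.3 °C (≤ 23 °C), the citrus degreaser falls in Class 3.
Self-accelerating decomposition temperature 29.4 °C meets the Class 4.2 criterion (Self-Reactive), so the blowing-agent compound is Class 4.2.
Flash point 9 °C meets the Class 3 criterion (Flammable Liquid), so the lighter fluid is Class 3.
Class 3 net quantity: 10 L + (two 5 L containers = 10 L) = 20 L.
20 L is within the ocean vessel limit of 25 L for Class 3.
Class 4.2 quantity: two 215 kg packs = 430 kg.
That is within the Class 4.2 ocean vessel limit of 500 kg.
The segregation rule (Class 3 with Class 8) does not apply to Class 3 with Class 4.2.
Every hazard class is within its ocean vessel limit and no segregation rule is violated.

Yes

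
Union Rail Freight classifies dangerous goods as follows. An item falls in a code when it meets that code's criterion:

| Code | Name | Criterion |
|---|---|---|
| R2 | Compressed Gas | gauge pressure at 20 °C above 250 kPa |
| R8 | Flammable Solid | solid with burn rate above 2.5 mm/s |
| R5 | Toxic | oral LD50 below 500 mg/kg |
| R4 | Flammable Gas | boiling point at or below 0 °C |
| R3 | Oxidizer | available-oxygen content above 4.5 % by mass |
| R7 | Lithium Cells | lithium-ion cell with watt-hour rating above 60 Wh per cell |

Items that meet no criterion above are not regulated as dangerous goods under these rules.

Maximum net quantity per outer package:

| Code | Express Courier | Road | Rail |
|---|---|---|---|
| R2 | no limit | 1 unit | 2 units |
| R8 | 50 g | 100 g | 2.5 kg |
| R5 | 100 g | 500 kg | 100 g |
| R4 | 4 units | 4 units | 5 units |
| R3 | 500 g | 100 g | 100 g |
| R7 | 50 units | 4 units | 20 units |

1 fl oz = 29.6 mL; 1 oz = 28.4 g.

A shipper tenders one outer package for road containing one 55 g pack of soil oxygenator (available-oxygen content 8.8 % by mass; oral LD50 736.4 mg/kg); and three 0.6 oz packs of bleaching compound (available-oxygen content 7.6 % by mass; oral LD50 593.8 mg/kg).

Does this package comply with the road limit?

No

The soil oxygenator has available-oxygen content 8.8 % by mass, which is > 4.5 % by mass, so it is Code R3 (Oxidizer).
The bleaching compound has available-oxygen content 7.6 % by mass, which is > 4.5 % by mass, so it is Code R3 (Oxidizer).
Code R3 net quantity: 55 g + (three 0.6 oz packs = 51.12 g) = 106.12 g.
106.12 g exceeds the road limit of 100 g for Code R3.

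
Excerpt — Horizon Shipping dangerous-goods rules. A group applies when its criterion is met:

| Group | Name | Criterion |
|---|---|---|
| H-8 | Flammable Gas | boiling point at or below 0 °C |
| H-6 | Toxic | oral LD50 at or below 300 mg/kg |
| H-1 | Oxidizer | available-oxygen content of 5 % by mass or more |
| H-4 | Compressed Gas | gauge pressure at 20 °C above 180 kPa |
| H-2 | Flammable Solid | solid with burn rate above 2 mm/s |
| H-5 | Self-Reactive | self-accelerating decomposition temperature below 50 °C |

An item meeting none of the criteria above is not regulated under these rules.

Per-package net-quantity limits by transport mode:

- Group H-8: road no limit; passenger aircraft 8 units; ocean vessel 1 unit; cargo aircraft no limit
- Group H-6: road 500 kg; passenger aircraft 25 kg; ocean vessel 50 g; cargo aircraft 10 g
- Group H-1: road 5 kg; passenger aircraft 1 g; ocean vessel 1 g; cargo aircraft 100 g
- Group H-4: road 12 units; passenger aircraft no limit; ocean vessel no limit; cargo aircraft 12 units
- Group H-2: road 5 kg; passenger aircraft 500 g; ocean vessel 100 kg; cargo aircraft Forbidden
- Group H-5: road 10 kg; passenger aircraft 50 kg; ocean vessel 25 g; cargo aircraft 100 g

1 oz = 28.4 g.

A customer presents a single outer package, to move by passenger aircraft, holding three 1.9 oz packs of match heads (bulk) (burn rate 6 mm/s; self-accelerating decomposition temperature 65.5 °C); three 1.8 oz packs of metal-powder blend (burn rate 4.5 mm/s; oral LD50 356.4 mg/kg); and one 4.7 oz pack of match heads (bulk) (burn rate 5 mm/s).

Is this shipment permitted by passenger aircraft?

With burn rate 6 mm/s (> 2 mm/s), the match heads (bulk) fall in Group H-2.
With burn rate 4.5 mm/s (> 2 mm/s), the metal-powder blend falls in Group H-2.
The match heads (bulk) have burn rate 5 mm/s, which is > 2 mm/s, so they are Group H-2 (Flammable Solid).
Group H-2 net quantity: (three 1.9 oz packs = 161.88 g) + (three 1.8 oz packs = 153.36 g) + (one 4.7 oz pack = 133.48 g) = 448.72 g.
448.72 g is within the passenger aircraft limit of 500 g for Group H-2.

Yes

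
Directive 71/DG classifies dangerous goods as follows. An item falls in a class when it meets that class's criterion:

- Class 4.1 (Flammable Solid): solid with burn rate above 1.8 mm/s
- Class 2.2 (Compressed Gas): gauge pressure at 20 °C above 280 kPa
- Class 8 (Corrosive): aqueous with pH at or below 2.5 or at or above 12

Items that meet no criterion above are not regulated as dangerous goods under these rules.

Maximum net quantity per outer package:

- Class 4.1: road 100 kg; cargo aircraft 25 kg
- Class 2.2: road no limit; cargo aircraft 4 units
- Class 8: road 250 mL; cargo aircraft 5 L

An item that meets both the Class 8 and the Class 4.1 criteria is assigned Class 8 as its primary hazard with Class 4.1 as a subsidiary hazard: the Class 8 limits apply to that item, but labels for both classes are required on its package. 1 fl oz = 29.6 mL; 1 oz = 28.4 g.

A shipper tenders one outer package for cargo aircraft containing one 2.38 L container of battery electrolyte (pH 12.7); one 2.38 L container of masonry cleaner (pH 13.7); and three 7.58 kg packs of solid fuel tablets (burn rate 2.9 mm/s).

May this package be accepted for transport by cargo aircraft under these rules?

Yes

With pH 12.7 (≥ 12), the battery electrolyte falls in Class 8.
The masonry cleaner has pH 13.7, which is ≥ 12, so it is Class 8 (Corrosive).
Solid fuel tablets: burn rate 2.9 mm/s > 1.8 mm/s → Class 4.1 (Flammable Solid).
Total Class 8: 2.38 L + 2.38 L = 4.76 L.
4.76 L ≤ 5 L (cargo aircraft limit, Class 8) — within limit.
Class 4.1 quantity: three 7.58 kg packs = 22.74 kg.
22.74 kg is within the cargo aircraft limit of 25 kg for Class 4.1.
Every hazard class is within its cargo aircraft limit and no segregation rule is violated.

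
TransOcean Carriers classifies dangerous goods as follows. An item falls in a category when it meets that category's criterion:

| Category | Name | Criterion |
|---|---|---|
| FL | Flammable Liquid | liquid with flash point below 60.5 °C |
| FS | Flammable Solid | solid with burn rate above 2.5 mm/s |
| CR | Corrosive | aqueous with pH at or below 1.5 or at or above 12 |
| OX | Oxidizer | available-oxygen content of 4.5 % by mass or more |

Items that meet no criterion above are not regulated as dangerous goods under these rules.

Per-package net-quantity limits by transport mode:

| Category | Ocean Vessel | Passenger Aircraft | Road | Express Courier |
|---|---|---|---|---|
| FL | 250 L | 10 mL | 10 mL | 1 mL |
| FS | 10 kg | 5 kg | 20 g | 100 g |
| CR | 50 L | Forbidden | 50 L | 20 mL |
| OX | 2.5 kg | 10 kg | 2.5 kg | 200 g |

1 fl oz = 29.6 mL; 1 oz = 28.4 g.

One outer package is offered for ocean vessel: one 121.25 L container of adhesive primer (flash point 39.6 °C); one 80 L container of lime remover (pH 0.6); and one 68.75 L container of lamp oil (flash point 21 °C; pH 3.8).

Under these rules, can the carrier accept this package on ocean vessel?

Flash point 39.6 °C meets the Category FL criterion (Flammable Liquid), so the adhesive primer is Category FL.
The lime remover has pH 0.6, which is ≤ 1.5, so it is Category CR (Corrosive).
With flash point 21 °C (< 60.5 °C), the lamp oil falls in Category FL.
Category FL net quantity: 121.25 L + 68.75 L = 190 L.
190 L is within the ocean vessel limit of 250 L for Category FL.
Category CR quantity: 80 L.
That exceeds the Category CR ocean vessel limit of 50 L.

No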